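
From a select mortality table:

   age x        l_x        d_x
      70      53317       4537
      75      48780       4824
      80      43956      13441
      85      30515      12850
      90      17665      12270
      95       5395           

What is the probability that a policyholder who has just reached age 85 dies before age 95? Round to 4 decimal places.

0.8232

P(die before 95 | alive at 85) = 1 − l_95/l_85 = 1 − 5395/30515 = (25120)/30515 = 0.823202.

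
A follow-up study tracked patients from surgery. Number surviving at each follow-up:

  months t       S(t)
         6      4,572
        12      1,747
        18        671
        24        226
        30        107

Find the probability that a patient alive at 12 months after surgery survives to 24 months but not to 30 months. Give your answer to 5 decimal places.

0.06812

This is the probability of reaching 24 but not 30, conditional on being alive at 12: (S(24) − S(30)) / S(12).
= (226 − 107) / 1,747 = 119 / 1,747 = 0.068117.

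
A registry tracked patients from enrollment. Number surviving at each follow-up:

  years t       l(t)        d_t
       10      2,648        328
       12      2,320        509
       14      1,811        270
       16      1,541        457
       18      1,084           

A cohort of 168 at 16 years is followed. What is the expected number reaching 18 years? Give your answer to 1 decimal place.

118.2

The relevant probability is 1,084/1,541 = 0.703439.
Expected number = 168 × 0.703439 = 118.2.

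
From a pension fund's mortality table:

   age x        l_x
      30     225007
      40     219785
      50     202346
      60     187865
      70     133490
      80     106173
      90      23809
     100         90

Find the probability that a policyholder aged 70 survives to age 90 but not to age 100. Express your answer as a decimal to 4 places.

We want 20|10q70 = (l_90 − l_100)/l_70.
This is the probability of reaching 90 but not 100, conditional on being alive at 70: (l_90 − l_100) / l_70.
= (23809 − 90) / 133490 = 23719 / 133490 = 0.177684.

0.1777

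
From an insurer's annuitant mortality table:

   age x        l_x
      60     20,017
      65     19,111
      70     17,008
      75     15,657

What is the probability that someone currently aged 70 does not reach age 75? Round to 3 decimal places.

0.079

P(die before 75 | alive at 70) = 1 − l_75/l_70 = 1 − 15,657/17,008 = (1,351)/17,008 = 0.079433.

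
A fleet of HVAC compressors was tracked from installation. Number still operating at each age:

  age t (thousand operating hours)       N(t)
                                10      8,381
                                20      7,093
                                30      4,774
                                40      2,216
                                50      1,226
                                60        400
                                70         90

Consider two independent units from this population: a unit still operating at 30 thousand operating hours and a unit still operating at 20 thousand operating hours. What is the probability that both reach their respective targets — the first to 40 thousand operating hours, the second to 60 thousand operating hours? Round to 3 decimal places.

p₁ = N(40)/N(30) = 2,216/4,774 = 0.464181; p₂ = N(60)/N(20) = 400/7,093 = 0.056394.
P(both) = p₁ × p₂ = 0.464181 × 0.056394 = 0.026177.

0.026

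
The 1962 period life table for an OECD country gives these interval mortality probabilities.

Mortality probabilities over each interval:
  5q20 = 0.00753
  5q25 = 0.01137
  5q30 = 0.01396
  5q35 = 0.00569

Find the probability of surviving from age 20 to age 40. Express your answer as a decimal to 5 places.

0.96198

The overall survival probability is (1 − 0.00753) × (1 − 0.01137) × (1 − 0.01396) × (1 − 0.00569).
= 0.99247 × 0.98863 × 0.98604 × 0.99431 = 0.961983.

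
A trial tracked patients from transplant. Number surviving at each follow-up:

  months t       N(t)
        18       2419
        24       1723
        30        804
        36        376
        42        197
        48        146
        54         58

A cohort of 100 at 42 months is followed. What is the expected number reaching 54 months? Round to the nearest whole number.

The relevant probability is 58/197 = 0.294416.
Expected number = 100 × 0.294416 = 29.

29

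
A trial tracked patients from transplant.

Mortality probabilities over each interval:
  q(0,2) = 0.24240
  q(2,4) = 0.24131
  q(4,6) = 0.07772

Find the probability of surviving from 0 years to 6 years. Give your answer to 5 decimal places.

0.53011

P(survive 0→6) = (1 − 0.24240) × (1 − 0.24131) × (1 − 0.07772).
= 0.75760 × 0.75869 × 0.92228 = 0.530111.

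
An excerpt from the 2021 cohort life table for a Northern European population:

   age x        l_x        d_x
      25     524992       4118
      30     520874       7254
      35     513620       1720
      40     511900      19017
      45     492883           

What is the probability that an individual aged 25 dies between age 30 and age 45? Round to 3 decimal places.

0.053

This is the probability of reaching 30 but not 45, conditional on being alive at 25: (l_30 − l_45) / l_25.
= (520874 − 492883) / 524992 = 27991 / 524992 = 0.053317.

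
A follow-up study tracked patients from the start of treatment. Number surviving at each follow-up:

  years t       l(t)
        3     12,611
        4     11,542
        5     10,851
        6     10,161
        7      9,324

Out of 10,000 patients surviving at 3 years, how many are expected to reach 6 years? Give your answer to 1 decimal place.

8057.3

The relevant probability is 10,161/12,611 = 0.805725.
Expected number = 10,000 × 0.805725 = 8057.3.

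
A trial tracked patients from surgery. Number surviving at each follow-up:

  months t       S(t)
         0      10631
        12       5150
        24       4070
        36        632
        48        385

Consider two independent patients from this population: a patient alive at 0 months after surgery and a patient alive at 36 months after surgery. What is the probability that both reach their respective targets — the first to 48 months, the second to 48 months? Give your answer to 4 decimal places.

0.0221

p₁ = S(48)/S(0) = 385/10631 = 0.036215; p₂ = S(48)/S(36) = 385/632 = 0.609177.
P(both) = p₁ × p₂ = 0.036215 × 0.609177 = 0.022061.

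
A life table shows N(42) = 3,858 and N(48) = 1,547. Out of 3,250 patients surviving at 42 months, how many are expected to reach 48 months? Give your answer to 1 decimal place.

1303.2

The relevant probability is 1,547/3,858 = 0.400985.
Expected number = 3,250 × 0.400985 = 1303.2.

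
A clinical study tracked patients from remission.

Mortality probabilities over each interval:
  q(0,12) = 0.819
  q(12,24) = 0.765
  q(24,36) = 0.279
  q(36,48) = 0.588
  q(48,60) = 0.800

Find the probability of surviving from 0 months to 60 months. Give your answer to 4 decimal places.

0.0025

Chaining the interval survival probabilities: (1 − 0.819) × (1 − 0.765) × (1 − 0.279) × (1 − 0.588) × (1 − 0.800).
= 0.181 × 0.235 × 0.721 × 0.412 × 0.200 = 0.002527.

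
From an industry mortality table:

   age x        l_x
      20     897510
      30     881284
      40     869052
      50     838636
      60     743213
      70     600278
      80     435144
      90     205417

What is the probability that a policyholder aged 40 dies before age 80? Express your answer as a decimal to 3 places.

0.499

P(die before 80 | alive at 40) = 1 − l_80/l_40 = 1 − 435144/869052 = (433908)/869052 = 0.499289.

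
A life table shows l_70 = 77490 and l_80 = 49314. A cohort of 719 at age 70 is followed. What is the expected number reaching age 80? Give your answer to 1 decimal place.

The relevant probability is 49314/77490 = 0.636392.
Expected number = 719 × 0.636392 = 457.6.

457.6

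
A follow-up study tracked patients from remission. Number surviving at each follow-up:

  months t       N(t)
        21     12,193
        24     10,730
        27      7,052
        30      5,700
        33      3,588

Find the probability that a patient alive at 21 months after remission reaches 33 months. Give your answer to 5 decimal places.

0.29427

The conditional survival probability is N(33)/N(21) = 3,588/12,193 = 0.294267.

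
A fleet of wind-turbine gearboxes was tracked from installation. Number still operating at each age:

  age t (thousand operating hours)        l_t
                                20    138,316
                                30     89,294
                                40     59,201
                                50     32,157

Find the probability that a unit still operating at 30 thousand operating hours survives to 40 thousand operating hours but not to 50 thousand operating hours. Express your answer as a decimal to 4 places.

This is the probability of reaching 40 but not 50, conditional on being operational at 30: (l_40 − l_50) / l_30.
= (59,201 − 32,157) / 89,294 = 27,044 / 89,294 = 0.302865.

0.3029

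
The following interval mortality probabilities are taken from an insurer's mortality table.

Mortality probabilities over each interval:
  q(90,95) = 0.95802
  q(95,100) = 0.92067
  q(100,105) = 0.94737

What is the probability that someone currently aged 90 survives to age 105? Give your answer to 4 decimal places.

0.0002

Chaining the interval survival probabilities: (1 − 0.95802) × (1 − 0.92067) × (1 − 0.94737).
= 0.04198 × 0.07933 × 0.05263 = 0.000175.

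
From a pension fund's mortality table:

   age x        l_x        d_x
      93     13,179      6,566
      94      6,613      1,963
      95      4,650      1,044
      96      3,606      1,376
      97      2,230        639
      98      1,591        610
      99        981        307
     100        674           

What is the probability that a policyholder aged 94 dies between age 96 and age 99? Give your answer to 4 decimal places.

We want 2|3q94 = (l_96 − l_99)/l_94.
This is the probability of reaching 96 but not 99, conditional on being alive at 94: (l_96 − l_99) / l_94.
= (3,606 − 981) / 6,613 = 2,625 / 6,613 = 0.396945.

0.3969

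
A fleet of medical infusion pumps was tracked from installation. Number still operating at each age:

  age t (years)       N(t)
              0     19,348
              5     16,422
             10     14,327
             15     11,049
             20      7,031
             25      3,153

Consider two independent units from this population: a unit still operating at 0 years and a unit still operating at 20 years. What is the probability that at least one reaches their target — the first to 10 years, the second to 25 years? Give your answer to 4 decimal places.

0.8569

p₁ = N(10)/N(0) = 14,327/19,348 = 0.740490; p₂ = N(25)/N(20) = 3,153/7,031 = 0.448443.
P(at least one) = 1 − (1−p₁)(1−p₂) = 1 − 0.259510 × 0.551557 = 0.856865.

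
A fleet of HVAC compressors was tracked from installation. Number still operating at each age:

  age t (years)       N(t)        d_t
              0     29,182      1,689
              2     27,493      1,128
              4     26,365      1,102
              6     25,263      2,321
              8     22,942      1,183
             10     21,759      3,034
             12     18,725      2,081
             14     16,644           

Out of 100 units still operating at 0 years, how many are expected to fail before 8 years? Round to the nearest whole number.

21

The relevant probability is 1 − 22,942/29,182 = 0.213830.
Expected number = 100 × 0.213830 = 21.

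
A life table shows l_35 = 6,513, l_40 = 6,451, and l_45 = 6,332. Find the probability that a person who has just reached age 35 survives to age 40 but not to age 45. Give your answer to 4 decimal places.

0.0183

We want 5|5q35 = (l_40 − l_45)/l_35.
This is the probability of reaching 40 but not 45, conditional on being alive at 35: (l_40 − l_45) / l_35.
= (6,451 − 6,332) / 6,513 = 119 / 6,513 = 0.018271.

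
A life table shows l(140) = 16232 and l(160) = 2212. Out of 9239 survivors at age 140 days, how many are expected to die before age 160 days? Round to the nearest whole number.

7980

The relevant probability is 1 − 2212/16232 = 0.863726.
Expected number = 9239 × 0.863726 = 7980.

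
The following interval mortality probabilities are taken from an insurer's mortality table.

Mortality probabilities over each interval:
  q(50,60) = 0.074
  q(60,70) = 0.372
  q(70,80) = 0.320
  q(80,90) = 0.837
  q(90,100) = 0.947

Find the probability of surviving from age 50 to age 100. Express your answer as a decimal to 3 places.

The overall survival probability is (1 − 0.074) × (1 − 0.372) × (1 − 0.320) × (1 − 0.837) × (1 − 0.947).
= 0.926 × 0.628 × 0.680 × 0.163 × 0.053 = 0.003416.

0.003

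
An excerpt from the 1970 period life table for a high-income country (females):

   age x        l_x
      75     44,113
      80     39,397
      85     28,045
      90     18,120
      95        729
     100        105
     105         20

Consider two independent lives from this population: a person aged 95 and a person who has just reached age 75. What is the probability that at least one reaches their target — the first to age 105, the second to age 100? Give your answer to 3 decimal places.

0.030

p₁ = l_105/l_95 = 20/729 = 0.027435; p₂ = l_100/l_75 = 105/44,113 = 0.002380.
P(at least one) = 1 − (1−p₁)(1−p₂) = 1 − 0.972565 × 0.997620 = 0.029750.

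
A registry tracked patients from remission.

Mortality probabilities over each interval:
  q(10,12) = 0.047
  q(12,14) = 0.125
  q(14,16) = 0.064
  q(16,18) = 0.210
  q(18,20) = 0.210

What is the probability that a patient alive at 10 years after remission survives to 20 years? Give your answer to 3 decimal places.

Chaining the interval survival probabilities: (1 − 0.047) × (1 − 0.125) × (1 − 0.064) × (1 − 0.210) × (1 − 0.210).
= 0.953 × 0.875 × 0.936 × 0.790 × 0.790 = 0.487114.

0.487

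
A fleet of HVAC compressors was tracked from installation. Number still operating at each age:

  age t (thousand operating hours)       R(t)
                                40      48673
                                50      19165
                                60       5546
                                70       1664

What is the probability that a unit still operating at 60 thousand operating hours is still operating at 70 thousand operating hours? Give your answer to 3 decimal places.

0.300

The conditional survival probability is R(70)/R(60) = 1664/5546 = 0.300036.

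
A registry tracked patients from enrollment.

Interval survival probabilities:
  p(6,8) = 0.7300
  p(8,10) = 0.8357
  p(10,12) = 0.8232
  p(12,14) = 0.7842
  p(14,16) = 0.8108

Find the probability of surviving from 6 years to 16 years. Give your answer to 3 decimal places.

0.319

P(survive 6→16) = 0.7300 × 0.8357 × 0.8232 × 0.7842 × 0.8108.
= 0.319315.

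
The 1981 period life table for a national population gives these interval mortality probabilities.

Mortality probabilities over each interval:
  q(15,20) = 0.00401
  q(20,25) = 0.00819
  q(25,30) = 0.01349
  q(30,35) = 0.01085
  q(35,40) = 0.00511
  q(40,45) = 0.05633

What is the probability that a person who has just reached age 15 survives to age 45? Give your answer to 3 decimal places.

P(survive 15→45) = (1 − 0.00401) × (1 − 0.00819) × (1 − 0.01349) × (1 − 0.01085) × (1 − 0.00511) × (1 − 0.05633).
= 0.99599 × 0.99181 × 0.98651 × 0.98915 × 0.99489 × 0.94367 = 0.904987.

0.905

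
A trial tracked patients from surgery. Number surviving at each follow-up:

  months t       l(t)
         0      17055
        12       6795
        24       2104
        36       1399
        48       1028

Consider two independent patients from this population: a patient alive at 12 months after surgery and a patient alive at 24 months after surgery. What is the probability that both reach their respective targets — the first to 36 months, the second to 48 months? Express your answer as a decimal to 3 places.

p₁ = l(36)/l(12) = 1399/6795 = 0.205887; p₂ = l(48)/l(24) = 1028/2104 = 0.488593.
P(both) = p₁ × p₂ = 0.205887 × 0.488593 = 0.100595.

0.101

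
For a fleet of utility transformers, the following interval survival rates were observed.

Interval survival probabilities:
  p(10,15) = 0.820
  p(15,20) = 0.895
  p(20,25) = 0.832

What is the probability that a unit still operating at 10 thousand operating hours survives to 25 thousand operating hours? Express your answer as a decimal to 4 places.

The overall survival probability is 0.820 × 0.895 × 0.832.
= 0.610605.

0.6106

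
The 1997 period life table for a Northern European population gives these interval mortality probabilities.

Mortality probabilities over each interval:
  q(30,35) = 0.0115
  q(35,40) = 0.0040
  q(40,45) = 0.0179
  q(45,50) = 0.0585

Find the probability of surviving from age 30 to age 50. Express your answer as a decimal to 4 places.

0.9104

Survival from 30 to 50 is the product of surviving each interval: (1 − 0.0115) × (1 − 0.0040) × (1 − 0.0179) × (1 − 0.0585).
= 0.9885 × 0.9960 × 0.9821 × 0.9415 = 0.910358.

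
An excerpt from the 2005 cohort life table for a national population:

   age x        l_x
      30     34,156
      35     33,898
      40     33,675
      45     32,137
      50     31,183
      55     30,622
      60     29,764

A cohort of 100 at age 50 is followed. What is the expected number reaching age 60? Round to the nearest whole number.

95

The relevant probability is 29,764/31,183 = 0.954494.
Expected number = 100 × 0.954494 = 95.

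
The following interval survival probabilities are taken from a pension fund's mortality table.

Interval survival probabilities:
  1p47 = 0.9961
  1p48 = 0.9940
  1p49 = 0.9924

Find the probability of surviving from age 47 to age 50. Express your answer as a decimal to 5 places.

The overall survival probability is 0.9961 × 0.9940 × 0.9924.
= 0.982598.

0.98260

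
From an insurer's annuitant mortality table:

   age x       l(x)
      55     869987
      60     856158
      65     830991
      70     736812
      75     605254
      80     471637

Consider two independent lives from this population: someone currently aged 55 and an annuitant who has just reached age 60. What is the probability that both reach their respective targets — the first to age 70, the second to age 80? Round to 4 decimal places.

p₁ = l(70)/l(55) = 736812/869987 = 0.846923; p₂ = l(80)/l(60) = 471637/856158 = 0.550876.
P(both) = p₁ × p₂ = 0.846923 × 0.550876 = 0.466550.

0.4665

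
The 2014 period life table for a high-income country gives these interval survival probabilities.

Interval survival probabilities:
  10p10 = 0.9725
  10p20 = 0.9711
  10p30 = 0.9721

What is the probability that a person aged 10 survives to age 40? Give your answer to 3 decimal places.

0.918

The overall survival probability is 0.9725 × 0.9711 × 0.9721.
= 0.918046.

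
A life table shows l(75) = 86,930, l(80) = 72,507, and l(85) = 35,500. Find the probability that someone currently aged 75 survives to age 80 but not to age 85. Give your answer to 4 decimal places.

0.4257

This is the probability of reaching 80 but not 85, conditional on being alive at 75: (l(80) − l(85)) / l(75).
= (72,507 − 35,500) / 86,930 = 37,007 / 86,930 = 0.425710.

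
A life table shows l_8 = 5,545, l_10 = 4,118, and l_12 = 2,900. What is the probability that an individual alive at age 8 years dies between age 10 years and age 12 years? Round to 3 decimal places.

0.220

This is the probability of reaching 10 but not 12, conditional on being alive at 8: (l_10 − l_12) / l_8.
= (4,118 − 2,900) / 5,545 = 1,218 / 5,545 = 0.219657.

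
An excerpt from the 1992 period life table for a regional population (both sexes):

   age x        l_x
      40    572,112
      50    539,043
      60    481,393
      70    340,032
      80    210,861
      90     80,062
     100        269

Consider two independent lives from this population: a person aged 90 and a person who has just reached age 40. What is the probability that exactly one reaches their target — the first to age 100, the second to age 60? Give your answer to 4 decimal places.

0.8391

p₁ = l_100/l_90 = 269/80,062 = 0.003360; p₂ = l_60/l_40 = 481,393/572,112 = 0.841431.
P(exactly one) = p₁(1−p₂) + (1−p₁)p₂ = 0.000533 + 0.838604 = 0.839137.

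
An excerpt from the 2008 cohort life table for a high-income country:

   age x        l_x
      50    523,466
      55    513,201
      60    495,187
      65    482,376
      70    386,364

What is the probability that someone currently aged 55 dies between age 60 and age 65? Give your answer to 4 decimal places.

0.0250

We want 5|5q55 = (l_60 − l_65)/l_55.
This is the probability of reaching 60 but not 65, conditional on being alive at 55: (l_60 − l_65) / l_55.
= (495,187 − 482,376) / 513,201 = 12,811 / 513,201 = 0.024963.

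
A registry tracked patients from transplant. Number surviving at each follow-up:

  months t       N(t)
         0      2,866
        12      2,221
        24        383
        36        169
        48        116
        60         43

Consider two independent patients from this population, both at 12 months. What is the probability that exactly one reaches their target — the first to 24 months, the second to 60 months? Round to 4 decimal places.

p₁ = N(24)/N(12) = 383/2,221 = 0.172445; p₂ = N(60)/N(12) = 43/2,221 = 0.019361.
P(exactly one) = p₁(1−p₂) + (1−p₁)p₂ = 0.169106 + 0.016022 = 0.185129.

0.1851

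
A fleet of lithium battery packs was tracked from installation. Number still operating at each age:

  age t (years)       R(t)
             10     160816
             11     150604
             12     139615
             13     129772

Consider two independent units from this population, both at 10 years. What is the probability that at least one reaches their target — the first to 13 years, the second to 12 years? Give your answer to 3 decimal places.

0.975

p₁ = R(13)/R(10) = 129772/160816 = 0.806960; p₂ = R(12)/R(10) = 139615/160816 = 0.868166.
P(at least one) = 1 − (1−p₁)(1−p₂) = 1 − 0.193040 × 0.131834 = 0.974551.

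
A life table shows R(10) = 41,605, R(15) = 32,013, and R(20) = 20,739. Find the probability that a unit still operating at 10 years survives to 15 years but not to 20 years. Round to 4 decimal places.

This is the probability of reaching 15 but not 20, conditional on being operational at 10: (R(15) − R(20)) / R(10).
= (32,013 − 20,739) / 41,605 = 11,274 / 41,605 = 0.270977.

0.2710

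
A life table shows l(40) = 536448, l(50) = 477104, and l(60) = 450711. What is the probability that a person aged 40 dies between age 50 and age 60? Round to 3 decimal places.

This is the probability of reaching 50 but not 60, conditional on being alive at 40: (l(50) − l(60)) / l(40).
= (477104 − 450711) / 536448 = 26393 / 536448 = 0.049200.

0.049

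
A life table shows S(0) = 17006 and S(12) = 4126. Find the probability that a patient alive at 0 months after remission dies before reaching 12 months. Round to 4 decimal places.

0.7574

P(die before 12 | alive at 0) = 1 − S(12)/S(0) = 1 − 4126/17006 = (12880)/17006 = 0.757380.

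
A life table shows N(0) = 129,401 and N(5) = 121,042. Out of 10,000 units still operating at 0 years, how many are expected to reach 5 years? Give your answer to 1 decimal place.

The relevant probability is 121,042/129,401 = 0.935402.
Expected number = 10,000 × 0.935402 = 9354.0.

9354.0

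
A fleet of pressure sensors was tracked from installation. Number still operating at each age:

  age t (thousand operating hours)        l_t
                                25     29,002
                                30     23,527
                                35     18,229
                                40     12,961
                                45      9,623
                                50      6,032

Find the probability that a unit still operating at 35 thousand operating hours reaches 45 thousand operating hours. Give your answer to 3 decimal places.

0.528

The conditional survival probability is l_45/l_35 = 9,623/18,229 = 0.527895.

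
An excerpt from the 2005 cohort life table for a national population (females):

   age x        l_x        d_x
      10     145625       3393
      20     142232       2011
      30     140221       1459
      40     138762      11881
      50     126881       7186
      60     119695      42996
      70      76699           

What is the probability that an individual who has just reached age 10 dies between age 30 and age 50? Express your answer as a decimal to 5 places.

We want 20|20q10 = (l_30 − l_50)/l_10.
This is the probability of reaching 30 but not 50, conditional on being alive at 10: (l_30 − l_50) / l_10.
= (140221 − 126881) / 145625 = 13340 / 145625 = 0.091605.

0.09161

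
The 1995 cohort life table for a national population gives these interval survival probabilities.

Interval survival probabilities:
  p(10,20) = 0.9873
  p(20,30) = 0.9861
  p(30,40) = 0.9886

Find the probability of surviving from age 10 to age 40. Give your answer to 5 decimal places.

0.96248

The overall survival probability is 0.9873 × 0.9861 × 0.9886.
= 0.962478.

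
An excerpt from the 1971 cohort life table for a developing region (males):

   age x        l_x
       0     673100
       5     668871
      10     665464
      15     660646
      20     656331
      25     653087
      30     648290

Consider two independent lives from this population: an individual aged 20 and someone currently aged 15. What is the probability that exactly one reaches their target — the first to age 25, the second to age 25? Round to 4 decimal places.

p₁ = l_25/l_20 = 653087/656331 = 0.995057; p₂ = l_25/l_15 = 653087/660646 = 0.988558.
P(exactly one) = p₁(1−p₂) + (1−p₁)p₂ = 0.011385 + 0.004886 = 0.016272.

0.0163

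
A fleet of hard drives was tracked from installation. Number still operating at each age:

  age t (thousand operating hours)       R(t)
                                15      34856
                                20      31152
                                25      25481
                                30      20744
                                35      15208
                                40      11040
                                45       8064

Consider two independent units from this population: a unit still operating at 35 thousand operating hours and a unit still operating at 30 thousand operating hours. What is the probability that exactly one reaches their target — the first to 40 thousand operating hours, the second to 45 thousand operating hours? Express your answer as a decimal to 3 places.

0.550

p₁ = R(40)/R(35) = 11040/15208 = 0.725934; p₂ = R(45)/R(30) = 8064/20744 = 0.388739.
P(exactly one) = p₁(1−p₂) + (1−p₁)p₂ = 0.443735 + 0.106540 = 0.550275.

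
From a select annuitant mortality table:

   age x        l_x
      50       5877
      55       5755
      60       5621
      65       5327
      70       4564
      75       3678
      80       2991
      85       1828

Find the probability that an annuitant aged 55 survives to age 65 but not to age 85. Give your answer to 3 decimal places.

0.608

We want 10|20q55 = (l_65 − l_85)/l_55.
This is the probability of reaching 65 but not 85, conditional on being alive at 55: (l_65 − l_85) / l_55.
= (5327 − 1828) / 5755 = 3499 / 5755 = 0.607993.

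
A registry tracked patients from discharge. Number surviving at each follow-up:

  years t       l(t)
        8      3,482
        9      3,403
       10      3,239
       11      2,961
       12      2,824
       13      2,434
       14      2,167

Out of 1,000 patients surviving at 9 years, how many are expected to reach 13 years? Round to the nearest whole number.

The relevant probability is 2,434/3,403 = 0.715251.
Expected number = 1,000 × 0.715251 = 715.

715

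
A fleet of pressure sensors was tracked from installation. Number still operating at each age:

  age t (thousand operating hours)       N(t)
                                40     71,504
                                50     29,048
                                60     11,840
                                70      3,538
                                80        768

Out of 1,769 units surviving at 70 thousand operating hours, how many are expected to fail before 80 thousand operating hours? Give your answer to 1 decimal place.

1385.0

The relevant probability is 1 − 768/3,538 = 0.782928.
Expected number = 1,769 × 0.782928 = 1385.0.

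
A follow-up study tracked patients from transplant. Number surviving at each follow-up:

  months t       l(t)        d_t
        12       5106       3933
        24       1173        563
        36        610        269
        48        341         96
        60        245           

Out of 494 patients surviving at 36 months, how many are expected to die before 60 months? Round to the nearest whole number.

The relevant probability is 1 − 245/610 = 0.598361.
Expected number = 494 × 0.598361 = 296.

296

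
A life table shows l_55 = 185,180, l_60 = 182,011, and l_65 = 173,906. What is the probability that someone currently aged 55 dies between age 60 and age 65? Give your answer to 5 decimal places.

0.04377

This is the probability of reaching 60 but not 65, conditional on being alive at 55: (l_60 − l_65) / l_55.
= (182,011 − 173,906) / 185,180 = 8,105 / 185,180 = 0.043768.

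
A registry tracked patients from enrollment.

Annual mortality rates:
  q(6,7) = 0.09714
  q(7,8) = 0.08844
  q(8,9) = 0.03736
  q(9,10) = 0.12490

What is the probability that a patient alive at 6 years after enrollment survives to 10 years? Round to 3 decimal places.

0.693

The overall survival probability is (1 − 0.09714) × (1 − 0.08844) × (1 − 0.03736) × (1 − 0.12490).
= 0.90286 × 0.91156 × 0.96264 × 0.87510 = 0.693310.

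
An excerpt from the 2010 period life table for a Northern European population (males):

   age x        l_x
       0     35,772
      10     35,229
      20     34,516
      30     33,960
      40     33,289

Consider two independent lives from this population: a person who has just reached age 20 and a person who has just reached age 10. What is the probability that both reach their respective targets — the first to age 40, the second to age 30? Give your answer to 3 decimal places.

0.930

p₁ = l_40/l_20 = 33,289/34,516 = 0.964451; p₂ = l_30/l_10 = 33,960/35,229 = 0.963979.
P(both) = p₁ × p₂ = 0.964451 × 0.963979 = 0.929711.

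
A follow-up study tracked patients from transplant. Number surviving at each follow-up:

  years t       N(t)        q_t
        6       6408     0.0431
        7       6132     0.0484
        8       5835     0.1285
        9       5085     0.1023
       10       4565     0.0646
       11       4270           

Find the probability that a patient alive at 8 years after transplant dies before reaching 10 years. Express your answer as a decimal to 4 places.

0.2177

P(die before 10 | alive at 8) = 1 − N(10)/N(8) = 1 − 4565/5835 = (1270)/5835 = 0.217652.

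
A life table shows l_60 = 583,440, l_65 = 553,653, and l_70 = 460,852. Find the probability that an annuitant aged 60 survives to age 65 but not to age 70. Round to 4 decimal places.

This is the probability of reaching 65 but not 70, conditional on being alive at 60: (l_65 − l_70) / l_60.
= (553,653 − 460,852) / 583,440 = 92,801 / 583,440 = 0.159058.

0.1591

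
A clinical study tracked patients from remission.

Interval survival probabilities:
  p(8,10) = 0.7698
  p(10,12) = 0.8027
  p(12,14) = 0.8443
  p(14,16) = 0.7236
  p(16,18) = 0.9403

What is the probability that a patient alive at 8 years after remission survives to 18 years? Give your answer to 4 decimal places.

0.3550

The overall survival probability is 0.7698 × 0.8027 × 0.8443 × 0.7236 × 0.9403.
= 0.354971.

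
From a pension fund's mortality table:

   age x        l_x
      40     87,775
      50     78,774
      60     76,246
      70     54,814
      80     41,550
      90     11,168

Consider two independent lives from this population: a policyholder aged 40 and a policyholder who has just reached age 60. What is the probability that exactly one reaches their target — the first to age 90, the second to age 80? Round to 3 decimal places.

p₁ = l_90/l_40 = 11,168/87,775 = 0.127234; p₂ = l_80/l_60 = 41,550/76,246 = 0.544947.
P(exactly one) = p₁(1−p₂) + (1−p₁)p₂ = 0.057898 + 0.475611 = 0.533509.

0.534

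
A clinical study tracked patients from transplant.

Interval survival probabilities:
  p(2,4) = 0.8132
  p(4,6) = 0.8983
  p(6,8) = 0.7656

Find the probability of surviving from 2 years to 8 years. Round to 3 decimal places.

0.559

Survival from 2 to 8 is the product of surviving each interval: 0.8132 × 0.8983 × 0.7656.
= 0.559269.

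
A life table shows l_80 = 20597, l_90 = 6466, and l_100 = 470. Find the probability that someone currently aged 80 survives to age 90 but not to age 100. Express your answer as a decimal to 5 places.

We want 10|10q80 = (l_90 − l_100)/l_80.
This is the probability of reaching 90 but not 100, conditional on being alive at 80: (l_90 − l_100) / l_80.
= (6466 − 470) / 20597 = 5996 / 20597 = 0.291110.

0.29111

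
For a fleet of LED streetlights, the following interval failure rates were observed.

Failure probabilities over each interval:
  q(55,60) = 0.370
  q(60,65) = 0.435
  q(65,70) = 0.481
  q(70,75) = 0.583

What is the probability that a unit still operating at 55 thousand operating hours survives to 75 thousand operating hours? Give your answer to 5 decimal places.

P(survive 55→75) = (1 − 0.370) × (1 − 0.435) × (1 − 0.481) × (1 − 0.583).
= 0.630 × 0.565 × 0.519 × 0.417 = 0.077036.

0.07704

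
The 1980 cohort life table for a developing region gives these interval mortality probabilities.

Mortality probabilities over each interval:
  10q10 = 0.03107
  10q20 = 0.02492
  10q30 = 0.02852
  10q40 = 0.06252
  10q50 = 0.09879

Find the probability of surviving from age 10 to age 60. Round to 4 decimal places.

0.7755

50p10 = (1 − 0.03107) × (1 − 0.02492) × (1 − 0.02852) × (1 − 0.06252) × (1 − 0.09879).
= 0.96893 × 0.97508 × 0.97148 × 0.93748 × 0.90121 = 0.775451.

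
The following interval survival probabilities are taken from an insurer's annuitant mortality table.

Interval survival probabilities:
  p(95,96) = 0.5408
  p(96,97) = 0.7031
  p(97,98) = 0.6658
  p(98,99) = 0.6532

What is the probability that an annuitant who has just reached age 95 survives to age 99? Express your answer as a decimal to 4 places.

0.1654

The overall survival probability is 0.5408 × 0.7031 × 0.6658 × 0.6532.
= 0.165365.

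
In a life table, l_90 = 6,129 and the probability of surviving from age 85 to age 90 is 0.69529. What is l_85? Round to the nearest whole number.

8815

l_85 = l_90 / p = 6,129 / 0.69529 = 8815.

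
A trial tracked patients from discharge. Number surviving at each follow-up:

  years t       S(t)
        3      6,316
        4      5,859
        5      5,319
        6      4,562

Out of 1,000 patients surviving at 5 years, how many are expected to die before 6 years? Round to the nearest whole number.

142

The relevant probability is 1 − 4,562/5,319 = 0.142320.
Expected number = 1,000 × 0.142320 = 142.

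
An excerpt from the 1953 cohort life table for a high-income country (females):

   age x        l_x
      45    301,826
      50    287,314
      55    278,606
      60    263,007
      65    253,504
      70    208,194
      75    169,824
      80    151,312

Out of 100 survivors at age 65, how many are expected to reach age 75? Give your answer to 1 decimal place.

67.0

The relevant probability is 169,824/253,504 = 0.669907.
Expected number = 100 × 0.669907 = 67.0.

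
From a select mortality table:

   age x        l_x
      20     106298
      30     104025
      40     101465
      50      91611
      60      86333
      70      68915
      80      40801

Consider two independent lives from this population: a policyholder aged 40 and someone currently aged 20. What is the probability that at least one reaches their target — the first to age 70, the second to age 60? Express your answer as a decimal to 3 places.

p₁ = l_70/l_40 = 68915/101465 = 0.679200; p₂ = l_60/l_20 = 86333/106298 = 0.812179.
P(at least one) = 1 − (1−p₁)(1−p₂) = 1 − 0.320800 × 0.187821 = 0.939747.

0.940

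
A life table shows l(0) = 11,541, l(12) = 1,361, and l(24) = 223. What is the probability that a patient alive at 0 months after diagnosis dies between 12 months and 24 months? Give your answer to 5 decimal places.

This is the probability of reaching 12 but not 24, conditional on being alive at 0: (l(12) − l(24)) / l(0).
= (1,361 − 223) / 11,541 = 1,138 / 11,541 = 0.098605.

0.09860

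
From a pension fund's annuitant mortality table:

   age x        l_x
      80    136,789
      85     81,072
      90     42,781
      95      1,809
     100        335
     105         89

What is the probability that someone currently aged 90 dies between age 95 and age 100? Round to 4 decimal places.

0.0345

We want 5|5q90 = (l_95 − l_100)/l_90.
This is the probability of reaching 95 but not 100, conditional on being alive at 90: (l_95 − l_100) / l_90.
= (1,809 − 335) / 42,781 = 1,474 / 42,781 = 0.034455.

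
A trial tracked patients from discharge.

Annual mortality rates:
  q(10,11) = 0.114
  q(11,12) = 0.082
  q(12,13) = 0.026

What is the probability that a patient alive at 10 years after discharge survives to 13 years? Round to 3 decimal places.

Survival from 10 to 13 is the product of surviving each interval: (1 − 0.114) × (1 − 0.082) × (1 − 0.026).
= 0.886 × 0.918 × 0.974 = 0.792201.

0.792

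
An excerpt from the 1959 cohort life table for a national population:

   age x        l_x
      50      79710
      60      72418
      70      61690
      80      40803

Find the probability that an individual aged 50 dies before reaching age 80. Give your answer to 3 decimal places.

0.488

P(die before 80 | alive at 50) = 1 − l_80/l_50 = 1 − 40803/79710 = (38907)/79710 = 0.488107.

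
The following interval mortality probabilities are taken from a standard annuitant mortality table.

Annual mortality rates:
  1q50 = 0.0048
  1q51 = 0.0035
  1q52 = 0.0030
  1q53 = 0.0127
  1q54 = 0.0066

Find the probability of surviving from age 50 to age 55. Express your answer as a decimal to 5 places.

5p50 = (1 − 0.0048) × (1 − 0.0035) × (1 − 0.0030) × (1 − 0.0127) × (1 − 0.0066).
= 0.9952 × 0.9965 × 0.9970 × 0.9873 × 0.9934 = 0.969742.

0.96974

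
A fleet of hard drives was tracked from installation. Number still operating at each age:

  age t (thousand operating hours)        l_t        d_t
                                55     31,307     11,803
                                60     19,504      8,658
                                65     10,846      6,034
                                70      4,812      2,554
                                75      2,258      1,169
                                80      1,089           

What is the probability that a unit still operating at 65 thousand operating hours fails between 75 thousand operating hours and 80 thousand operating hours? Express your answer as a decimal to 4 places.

0.1078

This is the probability of reaching 75 but not 80, conditional on being operational at 65: (l_75 − l_80) / l_65.
= (2,258 − 1,089) / 10,846 = 1,169 / 10,846 = 0.107782.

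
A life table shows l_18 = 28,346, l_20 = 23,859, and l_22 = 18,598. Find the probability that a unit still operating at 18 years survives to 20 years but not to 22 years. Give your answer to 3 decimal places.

0.186

This is the probability of reaching 20 but not 22, conditional on being operational at 18: (l_20 − l_22) / l_18.
= (23,859 − 18,598) / 28,346 = 5,261 / 28,346 = 0.185599.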